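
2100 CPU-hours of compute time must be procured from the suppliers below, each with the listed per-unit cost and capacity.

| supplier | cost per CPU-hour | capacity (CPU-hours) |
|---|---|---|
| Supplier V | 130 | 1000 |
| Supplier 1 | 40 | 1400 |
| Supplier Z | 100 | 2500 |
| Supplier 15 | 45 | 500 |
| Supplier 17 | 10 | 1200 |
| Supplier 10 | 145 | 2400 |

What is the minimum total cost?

Cheapest first:
Supplier 17 at 10: take all 1200 CPU-hours — 900 still needed.
Take 900 from Supplier 1 at 40 to finish.
Supplier 15, Supplier Z, Supplier V, Supplier 10: unused.
Cost = 1200×10 + 900×40 = 48000.

48000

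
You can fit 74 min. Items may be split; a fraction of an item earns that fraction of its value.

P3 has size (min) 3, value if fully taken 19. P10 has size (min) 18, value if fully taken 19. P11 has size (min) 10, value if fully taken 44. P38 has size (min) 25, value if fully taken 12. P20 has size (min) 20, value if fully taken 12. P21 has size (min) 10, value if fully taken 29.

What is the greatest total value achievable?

129.24

Rank by value-to-size ratio: P3 19/3≈6.33, P11 44/10≈4.4, P21 29/10≈2.9, P10 19/18≈1.06, P20 12/20≈0.6, P38 12/25≈0.48.
All 3 min of P3 fit (value 19) — 71 remain.
Take all of P11 (10 min, value 44) — 61 min left.
All 10 min of P21 fit (value 29) — 51 remain.
P10: take in full, 18 min for value 19 — 33 left.
P20: take in full, 20 min for value 12 — 13 left.
Only 13 min remain; take 13/25 of P38 for value 12×13/25 = 6.24.
Total value = 129.24.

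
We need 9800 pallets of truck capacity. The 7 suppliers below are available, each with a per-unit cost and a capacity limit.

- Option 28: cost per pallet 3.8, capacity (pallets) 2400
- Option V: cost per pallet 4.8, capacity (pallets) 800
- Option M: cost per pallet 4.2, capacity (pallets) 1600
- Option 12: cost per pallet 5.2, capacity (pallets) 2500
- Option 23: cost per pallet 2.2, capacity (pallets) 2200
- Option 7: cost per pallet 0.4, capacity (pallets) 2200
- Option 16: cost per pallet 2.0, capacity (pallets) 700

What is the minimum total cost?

26320

Cheapest first:
Option 7 at 0.4: take all 2200 pallets → 7600 still needed.
Option 16 at 2.0: take all 700 pallets → 6900 still needed.
Option 23 (2.2): use full 2200 → 4700 pallets to go.
Option 28 (3.8): use full 2400 → 2300 pallets to go.
Option M at 4.2: take all 1600 pallets → 700 still needed.
Take 700 from Option V at 4.8 to finish.
Option 12: unused.
Cost = 2200×0.4 + 700×2.0 + 2200×2.2 + 2400×3.8 + 1600×4.2 + 700×4.8 = 26320.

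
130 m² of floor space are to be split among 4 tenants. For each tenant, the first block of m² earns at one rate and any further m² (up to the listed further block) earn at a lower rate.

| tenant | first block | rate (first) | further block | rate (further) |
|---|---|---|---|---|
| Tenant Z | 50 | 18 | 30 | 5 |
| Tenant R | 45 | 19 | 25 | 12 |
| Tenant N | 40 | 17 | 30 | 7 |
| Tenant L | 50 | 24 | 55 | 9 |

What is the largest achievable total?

Order all 8 blocks by rate: Tenant L/first 24 > Tenant R/first 19 > Tenant Z/first 18 > Tenant N/first 17 > Tenant R/second 12 > Tenant L/second 9 > Tenant N/second 7 > Tenant Z/second 5.
Tenant L/first (24): +50 — 80 left.
Tenant R first at 19: fill all 45 — 35 left.
35 remain; put them into Tenant Z first at 18.
Total = 24×50 + 19×45 + 18×35 = 2685.

2685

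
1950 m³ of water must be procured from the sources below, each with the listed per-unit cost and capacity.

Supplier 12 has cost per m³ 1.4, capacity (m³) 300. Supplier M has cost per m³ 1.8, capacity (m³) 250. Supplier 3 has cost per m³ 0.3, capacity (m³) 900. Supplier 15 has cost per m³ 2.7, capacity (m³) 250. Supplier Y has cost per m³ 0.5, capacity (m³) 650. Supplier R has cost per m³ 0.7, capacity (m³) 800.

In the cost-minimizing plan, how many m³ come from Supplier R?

Cheapest first:
Take 900 from Supplier 3 at 0.3 → need 1050 more.
Supplier Y at 0.5: take all 650 m³ → 400 still needed.
Supplier R at 0.7: take 400 of its 800 → requirement met.
Supplier 12, Supplier M, Supplier 15: unused.

400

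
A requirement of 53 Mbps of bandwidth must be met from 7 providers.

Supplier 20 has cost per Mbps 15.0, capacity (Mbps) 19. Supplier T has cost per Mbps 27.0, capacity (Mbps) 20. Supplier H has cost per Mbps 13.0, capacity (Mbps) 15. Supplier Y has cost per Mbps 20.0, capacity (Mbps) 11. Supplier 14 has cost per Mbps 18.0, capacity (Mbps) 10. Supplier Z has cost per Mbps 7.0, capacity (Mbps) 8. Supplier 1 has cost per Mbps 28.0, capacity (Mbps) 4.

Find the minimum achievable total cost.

736

Cheapest first:
Take 8 from Supplier Z at 7.0 → need 45 more.
Supplier H at 13.0: take all 15 Mbps → 30 still needed.
Supplier 20 (15.0): use full 19 → 11 Mbps to go.
Supplier 14 at 18.0: take all 10 Mbps → 1 still needed.
Take 1 from Supplier Y at 20.0 to finish.
Supplier T, Supplier 1: unused.
Cost = 8×7.0 + 15×13.0 + 19×15.0 + 10×18.0 + 1×20.0 = 736.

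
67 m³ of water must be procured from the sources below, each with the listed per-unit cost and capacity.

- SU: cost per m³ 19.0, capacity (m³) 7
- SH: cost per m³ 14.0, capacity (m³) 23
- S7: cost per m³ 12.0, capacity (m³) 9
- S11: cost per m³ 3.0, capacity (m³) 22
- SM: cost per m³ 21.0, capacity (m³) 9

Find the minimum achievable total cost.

755

Use sources in increasing cost order.
Take 22 from S11 at 3.0 → need 45 more.
Take 9 from S7 at 12.0 → need 36 more.
SH at 14.0: take all 23 m³ → 13 still needed.
SU at 19.0: take all 7 m³ → 6 still needed.
Take 6 from SM at 21.0 to finish.
Cost = 22×3.0 + 9×12.0 + 23×14.0 + 7×19.0 + 6×21.0 = 755.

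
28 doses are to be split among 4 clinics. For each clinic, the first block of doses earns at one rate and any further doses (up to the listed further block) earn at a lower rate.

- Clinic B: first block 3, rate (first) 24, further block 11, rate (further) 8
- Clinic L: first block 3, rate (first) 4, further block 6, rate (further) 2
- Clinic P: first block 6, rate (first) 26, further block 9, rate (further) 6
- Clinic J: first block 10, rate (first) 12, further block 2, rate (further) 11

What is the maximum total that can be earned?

Order all 8 blocks by rate: Clinic P/T1 26 > Clinic B/T1 24 > Clinic J/T1 12 > Clinic J/T2 11 > Clinic B/T2 8 > Clinic P/T2 6 > Clinic L/T1 4 > Clinic L/T2 2.
Clinic P/T1 (26): +6 — 22 left.
Clinic B/T1 (24): +3 — 19 left.
Fill Clinic J T1 block (10 at 12) — 9 left.
Clinic J T2 at 11: fill all 2 — 7 left.
7 remain; put them into Clinic B T2 at 8.
Total = 26×6 + 24×3 + 12×10 + 11×2 + 8×7 = 426.

426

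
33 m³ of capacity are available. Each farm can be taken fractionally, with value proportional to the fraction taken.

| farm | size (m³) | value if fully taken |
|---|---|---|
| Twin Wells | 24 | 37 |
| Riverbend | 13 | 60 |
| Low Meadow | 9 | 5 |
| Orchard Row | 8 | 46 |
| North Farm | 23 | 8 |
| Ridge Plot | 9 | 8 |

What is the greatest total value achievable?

124.5

Best value per unit of size first: Orchard Row 46/8≈5.75, Riverbend 60/13≈4.62, Twin Wells 37/24≈1.54, Ridge Plot 8/9≈0.889, Low Meadow 5/9≈0.556, North Farm 8/23≈0.348.
Take all of Orchard Row (8 m³, value 46) — 25 m³ left.
Riverbend: take in full, 13 m³ for value 60 — 12 left.
12 m³ left: a 12/24 share of Twin Wells gives 37×12/24 = 18.5.
Total value = 124.5.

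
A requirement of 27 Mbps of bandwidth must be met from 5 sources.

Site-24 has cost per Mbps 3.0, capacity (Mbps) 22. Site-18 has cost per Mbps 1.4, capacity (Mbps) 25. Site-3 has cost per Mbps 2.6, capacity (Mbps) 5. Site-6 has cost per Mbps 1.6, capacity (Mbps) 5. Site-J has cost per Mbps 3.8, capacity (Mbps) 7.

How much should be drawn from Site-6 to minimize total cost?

2

Cheapest first:
Site-18 (1.4): use full 25 → 2 Mbps to go.
Site-6 at 1.6: take 2 of its 5 → requirement met.
Site-3, Site-24, Site-J: unused.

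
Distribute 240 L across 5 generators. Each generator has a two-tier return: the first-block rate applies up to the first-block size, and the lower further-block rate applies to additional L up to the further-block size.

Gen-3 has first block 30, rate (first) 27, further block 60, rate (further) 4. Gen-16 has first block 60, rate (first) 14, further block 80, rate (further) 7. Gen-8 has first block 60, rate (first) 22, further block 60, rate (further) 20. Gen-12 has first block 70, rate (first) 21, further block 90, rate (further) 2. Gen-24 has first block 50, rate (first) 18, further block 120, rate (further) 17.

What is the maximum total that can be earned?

5160

Order all 10 blocks by rate: Gen-3/first 27 > Gen-8/first 22 > Gen-12/first 21 > Gen-8/second 20 > Gen-24/first 18 > Gen-24/second 17 > Gen-16/first 14 > Gen-16/second 7 > Gen-3/second 4 > Gen-12/second 2.
Gen-3 first at 27: fill all 30 → 210 left.
Fill Gen-8 first block (60 at 22) → 150 left.
Gen-12 first at 21: fill all 70 → 80 left.
Fill Gen-8 second block (60 at 20) → 20 left.
Gen-24 first at 18: only 20 left, fill 20.
Total = 27×30 + 22×60 + 21×70 + 20×60 + 18×20 = 5160.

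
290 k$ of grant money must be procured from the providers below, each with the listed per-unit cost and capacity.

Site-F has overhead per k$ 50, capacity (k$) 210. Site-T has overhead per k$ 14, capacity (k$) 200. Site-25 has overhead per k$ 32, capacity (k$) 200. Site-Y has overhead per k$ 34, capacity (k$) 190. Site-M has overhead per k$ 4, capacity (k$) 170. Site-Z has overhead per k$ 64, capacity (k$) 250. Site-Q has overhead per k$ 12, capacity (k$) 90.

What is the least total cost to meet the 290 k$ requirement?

Cheapest first:
Site-M at 4: take all 170 k$ → 120 still needed.
Site-Q (12): use full 90 → 30 k$ to go.
Site-T (14): take the remaining 30 → done.
Site-25, Site-Y, Site-F, Site-Z: unused.
Cost = 170×4 + 90×12 + 30×14 = 2180.

2180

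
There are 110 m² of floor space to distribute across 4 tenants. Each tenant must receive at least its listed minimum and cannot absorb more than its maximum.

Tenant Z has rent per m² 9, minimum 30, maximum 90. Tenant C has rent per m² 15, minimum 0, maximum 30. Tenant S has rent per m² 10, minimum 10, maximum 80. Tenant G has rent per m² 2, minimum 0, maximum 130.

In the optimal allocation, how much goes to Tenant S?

Meeting every minimum uses 30+0+10+0 = 40 m², leaving 70.
Order the tenants by rent per m²: Tenant C 15 > Tenant S 10 > Tenant Z 9 > Tenant G 2.
Tenant C takes 30 more to reach its cap of 30 → 40 left.
Tenant S has room for 70 more but only 40 remain, so it gets 50.

50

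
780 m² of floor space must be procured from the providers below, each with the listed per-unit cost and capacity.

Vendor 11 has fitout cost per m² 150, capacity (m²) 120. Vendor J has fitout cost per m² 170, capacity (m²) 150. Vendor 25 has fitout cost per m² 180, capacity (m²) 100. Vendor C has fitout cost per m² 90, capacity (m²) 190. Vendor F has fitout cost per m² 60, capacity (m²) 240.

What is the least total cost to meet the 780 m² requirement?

Use providers in increasing cost order.
Vendor F at 60: take all 240 m² — 540 still needed.
Take 190 from Vendor C at 90 — need 350 more.
Vendor 11 (150): use full 120 — 230 m² to go.
Vendor J (170): use full 150 — 80 m² to go.
Vendor 25 (180): take the remaining 80 — done.
Cost = 240×60 + 190×90 + 120×150 + 150×170 + 80×180 = 89400.

89400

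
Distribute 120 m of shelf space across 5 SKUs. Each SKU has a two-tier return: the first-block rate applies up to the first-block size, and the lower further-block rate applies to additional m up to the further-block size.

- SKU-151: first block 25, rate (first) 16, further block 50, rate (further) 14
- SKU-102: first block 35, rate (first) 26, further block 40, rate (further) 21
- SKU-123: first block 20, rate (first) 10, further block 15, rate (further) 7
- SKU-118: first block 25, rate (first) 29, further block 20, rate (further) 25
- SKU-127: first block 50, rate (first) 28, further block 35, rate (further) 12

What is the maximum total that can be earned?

3285

Treat each block as its own option and order by rate: SKU-118/T1 29 > SKU-127/T1 28 > SKU-102/T1 26 > SKU-118/T2 25 > SKU-102/T2 21 > SKU-151/T1 16 > SKU-151/T2 14 > SKU-127/T2 12 > SKU-123/T1 10 > SKU-123/T2 7.
SKU-118 T1 at 29: fill all 25 → 95 left.
Fill SKU-127 T1 block (50 at 28) → 45 left.
Fill SKU-102 T1 block (35 at 26) → 10 left.
10 remain; put them into SKU-118 T2 at 25.
Total = 29×25 + 28×50 + 26×35 + 25×10 = 3285.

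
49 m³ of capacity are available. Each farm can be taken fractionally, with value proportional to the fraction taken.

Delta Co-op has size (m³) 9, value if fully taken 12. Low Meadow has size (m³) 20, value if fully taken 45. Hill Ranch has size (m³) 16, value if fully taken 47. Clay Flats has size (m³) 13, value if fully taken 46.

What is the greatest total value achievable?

138

Best value per unit of size first: Clay Flats 46/13≈3.54, Hill Ranch 47/16≈2.94, Low Meadow 45/20≈2.25, Delta Co-op 12/9≈1.33.
All 13 m³ of Clay Flats fit (value 46) → 36 remain.
All 16 m³ of Hill Ranch fit (value 47) → 20 remain.
All 20 m³ of Low Meadow fit (value 45) → 0 remain.
Total value = 138.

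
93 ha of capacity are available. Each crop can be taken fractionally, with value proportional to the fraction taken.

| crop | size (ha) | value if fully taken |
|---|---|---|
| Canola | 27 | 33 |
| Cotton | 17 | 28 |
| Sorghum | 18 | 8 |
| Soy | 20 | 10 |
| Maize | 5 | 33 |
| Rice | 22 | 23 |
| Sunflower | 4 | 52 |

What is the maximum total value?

178

Best value per unit of size first: Sunflower 52/4≈13, Maize 33/5≈6.6, Cotton 28/17≈1.65, Canola 33/27≈1.22, Rice 23/22≈1.05, Soy 10/20≈0.5, Sorghum 8/18≈0.444.
Take all of Sunflower (4 ha, value 52) → 89 ha left.
Maize: take in full, 5 ha for value 33 → 84 left.
All 17 ha of Cotton fit (value 28) → 67 remain.
Take all of Canola (27 ha, value 33) → 40 ha left.
All 22 ha of Rice fit (value 23) → 18 remain.
Fill the last 18 ha with part of Soy: 18/20 of it earns 9.
Total value = 178.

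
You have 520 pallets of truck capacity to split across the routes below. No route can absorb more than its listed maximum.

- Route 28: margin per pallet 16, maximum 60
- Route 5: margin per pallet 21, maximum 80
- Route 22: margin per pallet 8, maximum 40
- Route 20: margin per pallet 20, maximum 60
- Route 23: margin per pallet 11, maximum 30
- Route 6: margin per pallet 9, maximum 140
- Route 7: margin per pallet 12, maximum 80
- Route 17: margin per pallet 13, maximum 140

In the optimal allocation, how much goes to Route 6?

Highest margin per pallet first: Route 5 21 > Route 20 20 > Route 28 16 > Route 17 13 > Route 7 12 > Route 23 11 > Route 6 9 > Route 22 8.
Route 5 takes 80 to reach its cap of 80 → 440 left.
Give Route 20 60 to hit its cap of 60 → 380 left.
Route 28: +60 to 60 (cap) → 320 left.
Give Route 17 140 to hit its cap of 140 → 180 left.
Route 7: +80 to 80 (cap) → 100 left.
Route 23: +30 to 30 (cap) → 70 left.
Route 6: +70 (room for 140) → 70. Pool exhausted.

70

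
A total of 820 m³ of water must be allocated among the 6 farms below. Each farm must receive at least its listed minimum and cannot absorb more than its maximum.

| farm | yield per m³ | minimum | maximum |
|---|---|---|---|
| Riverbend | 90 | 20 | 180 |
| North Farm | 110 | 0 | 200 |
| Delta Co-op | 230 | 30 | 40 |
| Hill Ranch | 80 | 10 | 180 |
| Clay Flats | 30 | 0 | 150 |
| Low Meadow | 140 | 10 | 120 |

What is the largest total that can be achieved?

81600

Meeting every minimum uses 20+0+30+10+0+10 = 70 m³, leaving 750.
Order the farms by yield per m³: Delta Co-op 230 > Low Meadow 140 > North Farm 110 > Riverbend 90 > Hill Ranch 80 > Clay Flats 30.
Give Delta Co-op 10 more to hit its cap of 40 — 740 left.
Low Meadow takes 110 more to reach its cap of 120 — 630 left.
North Farm takes 200 more to reach its cap of 200 — 430 left.
Riverbend takes 160 more to reach its cap of 180 — 270 left.
Hill Ranch: +170 to 180 (cap) — 100 left.
Only 100 left; Clay Flats takes them to reach 100.
Total = 90×180 + 110×200 + 230×40 + 80×180 + 30×100 + 140×120 = 81600.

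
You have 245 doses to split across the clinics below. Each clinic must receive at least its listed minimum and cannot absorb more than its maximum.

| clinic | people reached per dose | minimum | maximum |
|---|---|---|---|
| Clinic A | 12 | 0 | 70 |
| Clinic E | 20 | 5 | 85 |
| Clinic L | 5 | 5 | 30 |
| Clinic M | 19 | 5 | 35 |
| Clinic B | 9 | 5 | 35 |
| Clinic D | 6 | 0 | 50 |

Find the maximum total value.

Meeting every minimum uses 0+5+5+5+5+0 = 20 doses, leaving 225.
Highest people reached per dose first: Clinic E 20 > Clinic M 19 > Clinic A 12 > Clinic B 9 > Clinic D 6 > Clinic L 5.
Clinic E: +80 to 85 (cap) → 145 left.
Give Clinic M 30 more to hit its cap of 35 → 115 left.
Clinic A: +70 to 70 (cap) → 45 left.
Give Clinic B 30 more to hit its cap of 35 → 15 left.
Clinic D: +15 (room for 50) → 15. Pool exhausted.
Total = 12×70 + 20×85 + 5×5 + 19×35 + 9×35 + 6×15 = 3635.

3635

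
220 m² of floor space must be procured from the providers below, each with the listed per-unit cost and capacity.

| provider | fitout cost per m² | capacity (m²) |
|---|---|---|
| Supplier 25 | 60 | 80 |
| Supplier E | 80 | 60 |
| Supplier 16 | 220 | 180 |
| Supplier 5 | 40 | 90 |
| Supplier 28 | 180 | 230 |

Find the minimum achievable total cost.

Use providers in increasing cost order.
Take 90 from Supplier 5 at 40 ; need 130 more.
Supplier 25 at 60: take all 80 m² ; 50 still needed.
Take 50 from Supplier E at 80 to finish.
Supplier 28, Supplier 16: unused.
Cost = 90×40 + 80×60 + 50×80 = 12400.

12400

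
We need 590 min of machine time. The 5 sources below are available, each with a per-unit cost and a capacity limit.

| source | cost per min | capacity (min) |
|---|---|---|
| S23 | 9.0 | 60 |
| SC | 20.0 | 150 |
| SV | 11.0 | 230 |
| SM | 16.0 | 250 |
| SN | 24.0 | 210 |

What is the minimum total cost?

8070

Fill from the cheapest source first.
S23 (9.0): use full 60 → 530 min to go.
Take 230 from SV at 11.0 → need 300 more.
SM at 16.0: take all 250 min → 50 still needed.
SC at 20.0: take 50 of its 150 → requirement met.
SN: unused.
Cost = 60×9.0 + 230×11.0 + 250×16.0 + 50×20.0 = 8070.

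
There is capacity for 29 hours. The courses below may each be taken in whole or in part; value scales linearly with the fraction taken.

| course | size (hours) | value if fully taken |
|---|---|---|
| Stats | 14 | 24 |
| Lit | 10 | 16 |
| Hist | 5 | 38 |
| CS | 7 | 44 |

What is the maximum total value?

Sort by value density: Hist 38/5≈7.6, CS 44/7≈6.29, Stats 24/14≈1.71, Lit 16/10≈1.6.
Take all of Hist (5 hours, value 38) → 24 hours left.
Take all of CS (7 hours, value 44) → 17 hours left.
Take all of Stats (14 hours, value 24) → 3 hours left.
Fill the last 3 hours with part of Lit: 3/10 of it earns 4.8.
Total value = 110.8.

110.8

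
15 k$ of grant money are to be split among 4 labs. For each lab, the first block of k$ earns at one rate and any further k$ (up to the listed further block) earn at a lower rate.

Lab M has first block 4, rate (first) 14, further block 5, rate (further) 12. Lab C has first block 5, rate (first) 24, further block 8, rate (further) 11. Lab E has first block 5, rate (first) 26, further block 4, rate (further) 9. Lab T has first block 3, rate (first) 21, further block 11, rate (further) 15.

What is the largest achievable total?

343

Rank every tier by rate: Lab E/first 26 > Lab C/first 24 > Lab T/first 21 > Lab T/second 15 > Lab M/first 14 > Lab M/second 12 > Lab C/second 11 > Lab E/second 9.
Lab E first at 26: fill all 5 ; 10 left.
Lab C first at 24: fill all 5 ; 5 left.
Lab T/first (21): +3 ; 2 left.
Lab T/second: +2 of 11 at 15; pool empty.
Total = 26×5 + 24×5 + 21×3 + 15×2 = 343.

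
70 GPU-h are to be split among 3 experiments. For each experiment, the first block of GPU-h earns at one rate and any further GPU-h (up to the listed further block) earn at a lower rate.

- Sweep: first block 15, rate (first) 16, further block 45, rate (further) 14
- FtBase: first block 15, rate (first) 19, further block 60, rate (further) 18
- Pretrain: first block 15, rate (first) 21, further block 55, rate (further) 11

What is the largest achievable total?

Rank every tier by rate: Pretrain/tier1 21 > FtBase/tier1 19 > FtBase/tier2 18 > Sweep/tier1 16 > Sweep/tier2 14 > Pretrain/tier2 11.
Pretrain/tier1 (21): +15 — 55 left.
FtBase/tier1 (19): +15 — 40 left.
FtBase/tier2: +40 of 60 at 18; pool empty.
Total = 21×15 + 19×15 + 18×40 = 1320.

1320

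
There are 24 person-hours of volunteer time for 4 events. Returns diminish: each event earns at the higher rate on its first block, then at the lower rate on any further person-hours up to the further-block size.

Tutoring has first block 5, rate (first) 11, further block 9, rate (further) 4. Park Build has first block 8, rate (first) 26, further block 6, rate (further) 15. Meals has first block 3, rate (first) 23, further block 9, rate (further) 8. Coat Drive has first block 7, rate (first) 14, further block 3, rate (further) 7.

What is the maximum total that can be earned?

465

Order all 8 blocks by rate: Park Build/tier1 26 > Meals/tier1 23 > Park Build/tier2 15 > Coat Drive/tier1 14 > Tutoring/tier1 11 > Meals/tier2 8 > Coat Drive/tier2 7 > Tutoring/tier2 4.
Fill Park Build tier1 block (8 at 26) → 16 left.
Meals/tier1 (23): +3 → 13 left.
Fill Park Build tier2 block (6 at 15) → 7 left.
Fill Coat Drive tier1 block (7 at 14) → 0 left.
Total = 26×8 + 23×3 + 15×6 + 14×7 = 465.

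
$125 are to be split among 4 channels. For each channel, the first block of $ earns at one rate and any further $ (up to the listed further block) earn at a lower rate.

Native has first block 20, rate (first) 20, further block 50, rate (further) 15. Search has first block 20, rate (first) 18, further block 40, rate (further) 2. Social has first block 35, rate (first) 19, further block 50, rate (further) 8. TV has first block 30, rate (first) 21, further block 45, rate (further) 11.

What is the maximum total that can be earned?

Rank every tier by rate: TV/first 21 > Native/first 20 > Social/first 19 > Search/first 18 > Native/second 15 > TV/second 11 > Social/second 8 > Search/second 2.
Fill TV first block (30 at 21) — 95 left.
Native/first (20): +20 — 75 left.
Social/first (19): +35 — 40 left.
Fill Search first block (20 at 18) — 20 left.
20 remain; put them into Native second at 15.
Total = 21×30 + 20×20 + 19×35 + 18×20 + 15×20 = 2355.

2355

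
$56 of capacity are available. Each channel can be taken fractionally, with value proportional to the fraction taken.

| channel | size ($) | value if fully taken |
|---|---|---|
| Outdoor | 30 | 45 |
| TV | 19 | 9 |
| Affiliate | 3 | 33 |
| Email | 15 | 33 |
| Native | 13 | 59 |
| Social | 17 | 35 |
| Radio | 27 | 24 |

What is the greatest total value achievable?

Best value per unit of size first: Affiliate 33/3≈11, Native 59/13≈4.54, Email 33/15≈2.2, Social 35/17≈2.06, Outdoor 45/30≈1.5, Radio 24/27≈0.889, TV 9/19≈0.474.
Take all of Affiliate (3 $, value 33) ; 53 $ left.
Take all of Native (13 $, value 59) ; 40 $ left.
Email: take in full, 15 $ for value 33 ; 25 left.
Social: take in full, 17 $ for value 35 ; 8 left.
Only 8 $ remain; take 8/30 of Outdoor for value 45×8/30 = 12.
Total value = 172.

172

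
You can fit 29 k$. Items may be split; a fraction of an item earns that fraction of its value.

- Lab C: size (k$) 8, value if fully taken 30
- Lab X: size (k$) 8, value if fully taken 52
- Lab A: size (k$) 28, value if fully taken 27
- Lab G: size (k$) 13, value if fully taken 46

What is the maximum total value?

128

Best value per unit of size first: Lab X 52/8≈6.5, Lab C 30/8≈3.75, Lab G 46/13≈3.54, Lab A 27/28≈0.964.
Lab X: take in full, 8 k$ for value 52 — 21 left.
Take all of Lab C (8 k$, value 30) — 13 k$ left.
All 13 k$ of Lab G fit (value 46) — 0 remain.
Total value = 128.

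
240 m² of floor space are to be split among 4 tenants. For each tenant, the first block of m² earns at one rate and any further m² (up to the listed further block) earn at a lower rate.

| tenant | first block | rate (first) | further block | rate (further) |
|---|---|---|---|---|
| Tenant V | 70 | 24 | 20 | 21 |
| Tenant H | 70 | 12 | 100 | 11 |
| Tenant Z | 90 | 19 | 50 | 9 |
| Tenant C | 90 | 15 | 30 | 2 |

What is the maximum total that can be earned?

4710

Order all 8 blocks by rate: Tenant V/tier1 24 > Tenant V/tier2 21 > Tenant Z/tier1 19 > Tenant C/tier1 15 > Tenant H/tier1 12 > Tenant H/tier2 11 > Tenant Z/tier2 9 > Tenant C/tier2 2.
Tenant V/tier1 (24): +70 → 170 left.
Fill Tenant V tier2 block (20 at 21) → 150 left.
Tenant Z/tier1 (19): +90 → 60 left.
Tenant C/tier1: +60 of 90 at 15; pool empty.
Total = 24×70 + 21×20 + 19×90 + 15×60 = 4710.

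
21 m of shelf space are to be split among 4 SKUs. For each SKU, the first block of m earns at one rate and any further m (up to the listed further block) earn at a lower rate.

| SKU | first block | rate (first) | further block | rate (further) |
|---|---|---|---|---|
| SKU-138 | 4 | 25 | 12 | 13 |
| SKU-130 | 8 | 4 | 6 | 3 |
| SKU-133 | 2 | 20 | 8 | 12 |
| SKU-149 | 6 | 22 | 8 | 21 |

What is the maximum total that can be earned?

Treat each block as its own option and order by rate: SKU-138/first 25 > SKU-149/first 22 > SKU-149/second 21 > SKU-133/first 20 > SKU-138/second 13 > SKU-133/second 12 > SKU-130/first 4 > SKU-130/second 3.
Fill SKU-138 first block (4 at 25) — 17 left.
SKU-149 first at 22: fill all 6 — 11 left.
Fill SKU-149 second block (8 at 21) — 3 left.
Fill SKU-133 first block (2 at 20) — 1 left.
SKU-138 second at 13: only 1 left, fill 1.
Total = 25×4 + 22×6 + 21×8 + 20×2 + 13×1 = 453.

453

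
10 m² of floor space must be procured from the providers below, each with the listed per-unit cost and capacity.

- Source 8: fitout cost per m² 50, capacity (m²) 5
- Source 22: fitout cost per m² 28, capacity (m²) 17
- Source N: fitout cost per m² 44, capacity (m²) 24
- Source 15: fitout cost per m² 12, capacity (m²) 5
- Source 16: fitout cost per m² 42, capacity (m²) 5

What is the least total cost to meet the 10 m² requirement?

200

Use providers in increasing cost order.
Source 15 at 12: take all 5 m² — 5 still needed.
Source 22 at 28: take 5 of its 17 — requirement met.
Source 16, Source N, Source 8: unused.
Cost = 5×12 + 5×28 = 200.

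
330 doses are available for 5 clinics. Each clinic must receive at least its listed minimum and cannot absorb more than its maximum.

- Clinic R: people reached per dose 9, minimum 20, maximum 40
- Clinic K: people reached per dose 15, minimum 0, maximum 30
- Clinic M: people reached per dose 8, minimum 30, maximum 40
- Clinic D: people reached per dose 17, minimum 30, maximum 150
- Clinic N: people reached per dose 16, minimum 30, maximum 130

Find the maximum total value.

Meeting every minimum uses 20+0+30+30+30 = 110 doses, leaving 220.
Order the clinics by people reached per dose: Clinic D 17 > Clinic N 16 > Clinic K 15 > Clinic R 9 > Clinic M 8.
Clinic D: +120 to 150 (cap) → 100 left.
Clinic N takes 100 more to reach its cap of 130 → 0 left.
Total = 9×20 + 8×30 + 17×150 + 16×130 = 5050.

5050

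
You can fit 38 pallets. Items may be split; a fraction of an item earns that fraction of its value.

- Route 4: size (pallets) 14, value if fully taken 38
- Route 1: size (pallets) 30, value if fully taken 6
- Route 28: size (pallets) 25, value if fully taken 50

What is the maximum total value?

Rank by value-to-size ratio: Route 4 38/14≈2.71, Route 28 50/25≈2, Route 1 6/30≈0.2.
All 14 pallets of Route 4 fit (value 38) ; 24 remain.
Only 24 pallets remain; take 24/25 of Route 28 for value 50×24/25 = 48.
Total value = 86.

86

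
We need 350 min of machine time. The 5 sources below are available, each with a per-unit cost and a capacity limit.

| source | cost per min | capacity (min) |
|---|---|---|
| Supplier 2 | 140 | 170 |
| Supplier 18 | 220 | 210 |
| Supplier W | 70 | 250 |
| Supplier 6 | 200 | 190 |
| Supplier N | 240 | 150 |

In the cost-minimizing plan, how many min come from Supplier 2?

100

Use sources in increasing cost order.
Supplier W (70): use full 250 → 100 min to go.
Supplier 2 at 140: take 100 of its 170 → requirement met.
Supplier 6, Supplier 18, Supplier N: unused.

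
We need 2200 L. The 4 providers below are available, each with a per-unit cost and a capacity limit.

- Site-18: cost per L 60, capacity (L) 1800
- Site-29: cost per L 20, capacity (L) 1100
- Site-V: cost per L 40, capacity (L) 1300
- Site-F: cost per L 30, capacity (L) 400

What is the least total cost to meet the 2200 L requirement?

Use providers in increasing cost order.
Site-29 (20): use full 1100 ; 1100 L to go.
Site-F at 30: take all 400 L ; 700 still needed.
Site-V at 40: take 700 of its 1300 ; requirement met.
Site-18: unused.
Cost = 1100×20 + 400×30 + 700×40 = 62000.

62000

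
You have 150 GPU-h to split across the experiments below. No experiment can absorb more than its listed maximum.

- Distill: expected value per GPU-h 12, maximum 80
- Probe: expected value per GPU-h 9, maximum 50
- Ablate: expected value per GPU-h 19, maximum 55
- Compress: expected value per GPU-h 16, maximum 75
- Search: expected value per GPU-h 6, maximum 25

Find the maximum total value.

2485

Order the experiments by expected value per GPU-h: Ablate 19 > Compress 16 > Distill 12 > Probe 9 > Search 6.
Ablate: +55 to 55 (cap) ; 95 left.
Give Compress 75 to hit its cap of 75 ; 20 left.
Distill has room for 80 but only 20 remain, so it gets 20.
Total = 12×20 + 19×55 + 16×75 = 2485.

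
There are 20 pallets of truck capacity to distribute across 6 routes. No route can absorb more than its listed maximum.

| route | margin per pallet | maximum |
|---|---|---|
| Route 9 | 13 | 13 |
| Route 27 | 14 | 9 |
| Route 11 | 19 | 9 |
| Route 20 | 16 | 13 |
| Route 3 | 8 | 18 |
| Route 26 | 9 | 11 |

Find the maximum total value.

Rank by margin per pallet: Route 11 19 > Route 20 16 > Route 27 14 > Route 9 13 > Route 26 9 > Route 3 8.
Give Route 11 9 to hit its cap of 9 — 11 left.
Only 11 left; Route 20 takes them to reach 11.
Total = 19×9 + 16×11 = 347.

347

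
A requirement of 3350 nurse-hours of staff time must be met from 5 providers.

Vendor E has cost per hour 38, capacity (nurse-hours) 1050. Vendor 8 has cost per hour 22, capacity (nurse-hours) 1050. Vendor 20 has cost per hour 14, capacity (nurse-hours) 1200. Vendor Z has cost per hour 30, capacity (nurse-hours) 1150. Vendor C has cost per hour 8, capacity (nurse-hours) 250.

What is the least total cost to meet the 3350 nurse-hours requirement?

Cheapest first:
Vendor C (8): use full 250 ; 3100 nurse-hours to go.
Vendor 20 (14): use full 1200 ; 1900 nurse-hours to go.
Take 1050 from Vendor 8 at 22 ; need 850 more.
Vendor Z (30): take the remaining 850 ; done.
Vendor E: unused.
Cost = 250×8 + 1200×14 + 1050×22 + 850×30 = 67400.

67400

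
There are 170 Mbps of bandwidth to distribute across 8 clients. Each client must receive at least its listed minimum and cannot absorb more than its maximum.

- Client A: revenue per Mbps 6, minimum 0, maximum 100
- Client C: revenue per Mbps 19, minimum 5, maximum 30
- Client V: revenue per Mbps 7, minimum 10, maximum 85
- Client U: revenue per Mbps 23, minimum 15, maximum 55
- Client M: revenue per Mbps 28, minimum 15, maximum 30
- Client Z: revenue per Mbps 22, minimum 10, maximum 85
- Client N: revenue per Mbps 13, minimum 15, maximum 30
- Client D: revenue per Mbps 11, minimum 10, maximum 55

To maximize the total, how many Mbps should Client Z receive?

Meeting every minimum uses 0+5+10+15+15+10+15+10 = 80 Mbps, leaving 90.
Highest revenue per Mbps first: Client M 28 > Client U 23 > Client Z 22 > Client C 19 > Client N 13 > Client D 11 > Client V 7 > Client A 6.
Client M: +15 to 30 (cap) → 75 left.
Give Client U 40 more to hit its cap of 55 → 35 left.
Only 35 left; Client Z takes them to reach 45.

45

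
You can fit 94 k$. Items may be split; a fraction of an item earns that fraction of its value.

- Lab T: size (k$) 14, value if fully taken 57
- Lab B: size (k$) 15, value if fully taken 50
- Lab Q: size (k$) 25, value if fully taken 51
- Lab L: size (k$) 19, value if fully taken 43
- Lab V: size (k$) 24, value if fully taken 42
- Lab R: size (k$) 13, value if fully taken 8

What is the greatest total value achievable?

Sort by value density: Lab T 57/14≈4.07, Lab B 50/15≈3.33, Lab L 43/19≈2.26, Lab Q 51/25≈2.04, Lab V 42/24≈1.75, Lab R 8/13≈0.615.
All 14 k$ of Lab T fit (value 57) — 80 remain.
Lab B: take in full, 15 k$ for value 50 — 65 left.
All 19 k$ of Lab L fit (value 43) — 46 remain.
Take all of Lab Q (25 k$, value 51) — 21 k$ left.
Only 21 k$ remain; take 21/24 of Lab V for value 42×21/24 = 36.75.
Total value = 237.75.

237.75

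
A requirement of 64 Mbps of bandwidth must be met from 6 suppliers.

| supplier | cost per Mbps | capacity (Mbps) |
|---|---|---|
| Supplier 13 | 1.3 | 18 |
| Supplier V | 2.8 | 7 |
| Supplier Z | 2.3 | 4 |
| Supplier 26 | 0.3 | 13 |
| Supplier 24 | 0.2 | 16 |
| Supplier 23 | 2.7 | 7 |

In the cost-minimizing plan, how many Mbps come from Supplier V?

6

Fill from the cheapest supplier first.
Supplier 24 (0.2): use full 16 → 48 Mbps to go.
Take 13 from Supplier 26 at 0.3 → need 35 more.
Take 18 from Supplier 13 at 1.3 → need 17 more.
Supplier Z at 2.3: take all 4 Mbps → 13 still needed.
Take 7 from Supplier 23 at 2.7 → need 6 more.
Supplier V (2.8): take the remaining 6 → done.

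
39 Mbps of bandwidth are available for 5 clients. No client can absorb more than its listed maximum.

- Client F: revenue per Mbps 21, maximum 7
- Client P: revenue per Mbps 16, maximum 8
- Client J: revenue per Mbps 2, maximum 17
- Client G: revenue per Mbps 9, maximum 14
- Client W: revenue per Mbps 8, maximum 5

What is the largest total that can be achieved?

451

Order the clients by revenue per Mbps: Client F 21 > Client P 16 > Client G 9 > Client W 8 > Client J 2.
Give Client F 7 to hit its cap of 7 — 32 left.
Client P: +8 to 8 (cap) — 24 left.
Client G: +14 to 14 (cap) — 10 left.
Client W takes 5 to reach its cap of 5 — 5 left.
Client J: +5 (room for 17) → 5. Pool exhausted.
Total = 21×7 + 16×8 + 2×5 + 9×14 + 8×5 = 451.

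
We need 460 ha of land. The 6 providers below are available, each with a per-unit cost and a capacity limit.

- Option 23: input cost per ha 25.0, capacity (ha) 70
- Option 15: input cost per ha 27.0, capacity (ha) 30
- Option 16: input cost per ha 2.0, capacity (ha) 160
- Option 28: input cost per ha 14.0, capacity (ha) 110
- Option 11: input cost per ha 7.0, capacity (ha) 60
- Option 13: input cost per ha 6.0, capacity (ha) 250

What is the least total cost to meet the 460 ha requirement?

Cheapest first:
Take 160 from Option 16 at 2.0 — need 300 more.
Option 13 (6.0): use full 250 — 50 ha to go.
Option 11 at 7.0: take 50 of its 60 — requirement met.
Option 28, Option 23, Option 15: unused.
Cost = 160×2.0 + 250×6.0 + 50×7.0 = 2170.

2170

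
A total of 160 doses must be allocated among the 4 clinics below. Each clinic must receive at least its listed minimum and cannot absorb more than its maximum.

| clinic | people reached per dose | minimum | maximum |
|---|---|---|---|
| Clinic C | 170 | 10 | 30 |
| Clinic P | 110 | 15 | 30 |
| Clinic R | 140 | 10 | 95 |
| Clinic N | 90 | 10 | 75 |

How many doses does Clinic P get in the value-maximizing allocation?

Meeting every minimum uses 10+15+10+10 = 45 doses, leaving 115.
Rank by people reached per dose: Clinic C 170 > Clinic R 140 > Clinic P 110 > Clinic N 90.
Clinic C takes 20 more to reach its cap of 30 ; 95 left.
Give Clinic R 85 more to hit its cap of 95 ; 10 left.
Only 10 left; Clinic P takes them to reach 25.

25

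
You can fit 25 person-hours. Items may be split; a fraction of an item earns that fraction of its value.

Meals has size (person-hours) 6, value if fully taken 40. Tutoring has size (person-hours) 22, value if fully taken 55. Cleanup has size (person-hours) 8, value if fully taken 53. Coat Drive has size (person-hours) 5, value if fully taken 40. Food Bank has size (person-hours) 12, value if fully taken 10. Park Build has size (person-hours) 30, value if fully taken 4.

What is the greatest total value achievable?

148

Best value per unit of size first: Coat Drive 40/5≈8, Meals 40/6≈6.67, Cleanup 53/8≈6.62, Tutoring 55/22≈2.5, Food Bank 10/12≈0.833, Park Build 4/30≈0.133.
All 5 person-hours of Coat Drive fit (value 40) → 20 remain.
Meals: take in full, 6 person-hours for value 40 → 14 left.
Cleanup: take in full, 8 person-hours for value 53 → 6 left.
6 person-hours left: a 6/22 share of Tutoring gives 55×6/22 = 15.
Total value = 148.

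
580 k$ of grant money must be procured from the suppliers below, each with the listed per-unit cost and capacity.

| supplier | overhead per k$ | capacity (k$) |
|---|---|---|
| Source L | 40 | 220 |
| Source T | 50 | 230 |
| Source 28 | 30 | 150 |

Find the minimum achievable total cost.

Use suppliers in increasing cost order.
Source 28 (30): use full 150 — 430 k$ to go.
Source L at 40: take all 220 k$ — 210 still needed.
Source T (50): take the remaining 210 — done.
Cost = 150×30 + 220×40 + 210×50 = 23800.

23800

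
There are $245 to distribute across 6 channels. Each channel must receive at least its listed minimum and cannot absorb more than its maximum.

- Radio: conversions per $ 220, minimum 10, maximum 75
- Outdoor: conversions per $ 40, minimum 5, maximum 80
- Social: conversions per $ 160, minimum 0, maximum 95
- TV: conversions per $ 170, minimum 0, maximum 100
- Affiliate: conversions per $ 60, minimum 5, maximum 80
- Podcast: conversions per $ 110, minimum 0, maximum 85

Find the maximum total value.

43600

Meeting every minimum uses 10+5+0+0+5+0 = 20 $, leaving 225.
Order the channels by conversions per $: Radio 220 > TV 170 > Social 160 > Podcast 110 > Affiliate 60 > Outdoor 40.
Radio takes 65 more to reach its cap of 75 → 160 left.
Give TV 100 more to hit its cap of 100 → 60 left.
Social: +60 (room for 95) → 60. Pool exhausted.
Total = 220×75 + 40×5 + 160×60 + 170×100 + 60×5 = 43600.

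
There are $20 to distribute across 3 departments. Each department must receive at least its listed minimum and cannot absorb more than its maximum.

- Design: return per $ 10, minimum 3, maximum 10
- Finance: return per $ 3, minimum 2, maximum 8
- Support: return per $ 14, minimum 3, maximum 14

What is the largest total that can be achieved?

Meeting every minimum uses 3+2+3 = 8 $, leaving 12.
Rank by return per $: Support 14 > Design 10 > Finance 3.
Support: +11 to 14 (cap) → 1 left.
Only 1 left; Design takes them to reach 4.
Total = 10×4 + 3×2 + 14×14 = 242.

242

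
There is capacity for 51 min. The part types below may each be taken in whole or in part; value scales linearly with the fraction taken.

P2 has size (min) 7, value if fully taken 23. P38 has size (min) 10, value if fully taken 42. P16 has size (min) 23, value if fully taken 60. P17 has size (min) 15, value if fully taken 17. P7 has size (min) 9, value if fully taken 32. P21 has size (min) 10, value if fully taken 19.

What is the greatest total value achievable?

160.8

Sort by value density: P38 42/10≈4.2, P7 32/9≈3.56, P2 23/7≈3.29, P16 60/23≈2.61, P21 19/10≈1.9, P17 17/15≈1.13.
Take all of P38 (10 min, value 42) → 41 min left.
Take all of P7 (9 min, value 32) → 32 min left.
All 7 min of P2 fit (value 23) → 25 remain.
Take all of P16 (23 min, value 60) → 2 min left.
2 min left: a 2/10 share of P21 gives 19×2/10 = 3.8.
Total value = 160.8.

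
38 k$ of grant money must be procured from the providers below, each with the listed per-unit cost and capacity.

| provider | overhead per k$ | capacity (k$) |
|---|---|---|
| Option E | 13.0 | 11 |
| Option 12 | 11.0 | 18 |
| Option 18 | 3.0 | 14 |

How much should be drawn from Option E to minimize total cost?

Use providers in increasing cost order.
Option 18 (3.0): use full 14 ; 24 k$ to go.
Option 12 (11.0): use full 18 ; 6 k$ to go.
Option E (13.0): take the remaining 6 ; done.

6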